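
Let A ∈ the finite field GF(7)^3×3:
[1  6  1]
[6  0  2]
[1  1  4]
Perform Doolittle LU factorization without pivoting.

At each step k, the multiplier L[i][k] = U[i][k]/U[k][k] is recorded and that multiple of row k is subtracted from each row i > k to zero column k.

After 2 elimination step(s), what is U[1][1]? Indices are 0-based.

U[1][1] = 6

Step 1: pivot at (0,0) is 1.
  row1 ← row1 − (6)·row0  ⇒  L[1][0]=6, U row1=(0, 6, 3)
  row2 ← row2 − (1)·row0  ⇒  L[2][0]=1, U row2=(0, 2, 3)
Step 2: pivot at (1,1) is 6.
  row2 ← row2 − (5)·row1  ⇒  L[2][1]=5, U row2=(0, 0, 2)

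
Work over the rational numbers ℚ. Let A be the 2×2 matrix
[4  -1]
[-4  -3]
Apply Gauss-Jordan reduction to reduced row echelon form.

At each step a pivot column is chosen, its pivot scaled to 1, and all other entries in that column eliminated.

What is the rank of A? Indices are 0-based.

rank = 2

step 1: normalize row 0 (÷4) = (1, -1/4)
  row 1: subtract -4×row0 = (0, -4)
step 2: normalize row 1 (÷-4) = (0, 1)
  row 0: subtract -1/4×row1 = (1, 0)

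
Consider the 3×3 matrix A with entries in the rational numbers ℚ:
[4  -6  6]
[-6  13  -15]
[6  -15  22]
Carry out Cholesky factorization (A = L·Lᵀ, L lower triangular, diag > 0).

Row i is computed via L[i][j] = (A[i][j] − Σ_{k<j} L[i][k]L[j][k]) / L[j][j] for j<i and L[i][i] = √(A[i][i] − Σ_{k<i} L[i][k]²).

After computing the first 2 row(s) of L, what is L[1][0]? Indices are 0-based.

L[1][0] = -3

Step 1: L[0][0] = √(4) = 2.
  L[1][0] = (-6) / L[0][0] = -3.
Step 2: L[1][1] = √(4) = 2.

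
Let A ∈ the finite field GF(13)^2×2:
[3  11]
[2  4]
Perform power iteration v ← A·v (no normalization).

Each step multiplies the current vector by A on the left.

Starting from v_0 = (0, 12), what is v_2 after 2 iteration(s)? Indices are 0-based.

v_0 = (0, 12).
v_1 = A·v_0 = (2, 9).
v_2 = A·v_1 = (1, 1).

v_2 = (1, 1)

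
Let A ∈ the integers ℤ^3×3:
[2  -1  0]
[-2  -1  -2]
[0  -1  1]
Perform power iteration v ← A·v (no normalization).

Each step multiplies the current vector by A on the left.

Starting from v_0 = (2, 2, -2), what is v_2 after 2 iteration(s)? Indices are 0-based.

v_0 = (2, 2, -2).
v_1 = A·v_0 = (2, -2, -4).
v_2 = A·v_1 = (6, 6, -2).

v_2 = (6, 6, -2)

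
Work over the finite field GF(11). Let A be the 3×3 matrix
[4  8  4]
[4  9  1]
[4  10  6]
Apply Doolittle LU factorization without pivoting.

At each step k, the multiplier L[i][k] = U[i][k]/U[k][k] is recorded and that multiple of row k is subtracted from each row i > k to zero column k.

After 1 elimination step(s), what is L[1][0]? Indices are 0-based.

[col 0] pivot 4
  R1 -= 1*R0 → (0, 1, 8)  (L[1][0] := 1)
  R2 -= 1*R0 → (0, 2, 2)  (L[2][0] := 1)

L[1][0] = 1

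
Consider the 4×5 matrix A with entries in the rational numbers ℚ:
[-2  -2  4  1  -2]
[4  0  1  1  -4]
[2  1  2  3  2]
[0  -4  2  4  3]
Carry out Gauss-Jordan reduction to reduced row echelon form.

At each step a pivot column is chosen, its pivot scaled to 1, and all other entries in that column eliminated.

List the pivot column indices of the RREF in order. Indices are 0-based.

[1] R0 /= -2  ⇒  (1, 1, -2, -1/2, 1)
     R1 -= 4·R0  ⇒  (0, -4, 9, 3, -8)
     R2 -= 2·R0  ⇒  (0, -1, 6, 4, 0)
[2] R1 /= -4  ⇒  (0, 1, -9/4, -3/4, 2)
     R0 -= 1·R1  ⇒  (1, 0, 1/4, 1/4, -1)
     R2 -= -1·R1  ⇒  (0, 0, 15/4, 13/4, 2)
     R3 -= -4·R1  ⇒  (0, 0, -7, 1, 11)
[3] R2 /= 15/4  ⇒  (0, 0, 1, 13/15, 8/15)
     R0 -= 1/4·R2  ⇒  (1, 0, 0, 1/30, -17/15)
     R1 -= -9/4·R2  ⇒  (0, 1, 0, 6/5, 16/5)
     R3 -= -7·R2  ⇒  (0, 0, 0, 106/15, 221/15)
[4] R3 /= 106/15  ⇒  (0, 0, 0, 1, 221/106)
     R0 -= 1/30·R3  ⇒  (1, 0, 0, 0, -255/212)
     R1 -= 6/5·R3  ⇒  (0, 1, 0, 0, 37/53)
     R2 -= 13/15·R3  ⇒  (0, 0, 1, 0, -135/106)

pivot columns: 0, 1, 2, 3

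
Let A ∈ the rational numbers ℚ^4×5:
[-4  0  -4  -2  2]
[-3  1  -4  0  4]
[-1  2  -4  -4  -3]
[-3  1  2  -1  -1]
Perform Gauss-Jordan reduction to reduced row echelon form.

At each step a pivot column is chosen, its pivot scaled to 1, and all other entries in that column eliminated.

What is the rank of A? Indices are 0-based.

pivot(0,0)=-4: scale R0 → (1, 0, 1, 1/2, -1/2)
  clear (1,0): R1 −= (-3)R0 → (0, 1, -1, 3/2, 5/2)
  clear (2,0): R2 −= (-1)R0 → (0, 2, -3, -7/2, -7/2)
  clear (3,0): R3 −= (-3)R0 → (0, 1, 5, 1/2, -5/2)
pivot(1,1)=1: scale R1 → (0, 1, -1, 3/2, 5/2)
  clear (2,1): R2 −= (2)R1 → (0, 0, -1, -13/2, -17/2)
  clear (3,1): R3 −= (1)R1 → (0, 0, 6, -1, -5)
pivot(2,2)=-1: scale R2 → (0, 0, 1, 13/2, 17/2)
  clear (0,2): R0 −= (1)R2 → (1, 0, 0, -6, -9)
  clear (1,2): R1 −= (-1)R2 → (0, 1, 0, 8, 11)
  clear (3,2): R3 −= (6)R2 → (0, 0, 0, -40, -56)
pivot(3,3)=-40: scale R3 → (0, 0, 0, 1, 7/5)
  clear (0,3): R0 −= (-6)R3 → (1, 0, 0, 0, -3/5)
  clear (1,3): R1 −= (8)R3 → (0, 1, 0, 0, -1/5)
  clear (2,3): R2 −= (13/2)R3 → (0, 0, 1, 0, -3/5)

rank = 4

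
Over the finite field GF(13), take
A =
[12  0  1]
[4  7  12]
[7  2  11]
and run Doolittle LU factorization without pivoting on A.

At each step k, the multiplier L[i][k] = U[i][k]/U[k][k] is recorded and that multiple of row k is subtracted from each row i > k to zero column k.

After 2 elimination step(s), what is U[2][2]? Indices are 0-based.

k=0: U[0][0]=12
  eliminate (1,0): mult=9, new row 1: (0, 7, 3); set L[1][0]=9
  eliminate (2,0): mult=6, new row 2: (0, 2, 5); set L[2][0]=6
k=1: U[1][1]=7
  eliminate (2,1): mult=4, new row 2: (0, 0, 6); set L[2][1]=4

U[2][2] = 6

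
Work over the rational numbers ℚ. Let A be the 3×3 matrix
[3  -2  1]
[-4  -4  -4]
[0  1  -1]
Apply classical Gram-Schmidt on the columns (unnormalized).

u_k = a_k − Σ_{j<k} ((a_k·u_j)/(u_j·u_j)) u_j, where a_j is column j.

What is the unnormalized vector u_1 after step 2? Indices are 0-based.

u_1 = (-16/5, -12/5, 1)

Step 1: u_0 = a_0 = (3, -4, 0).
Step 2: u_1 = a_1 − (2/5)·u_0 = (-16/5, -12/5, 1).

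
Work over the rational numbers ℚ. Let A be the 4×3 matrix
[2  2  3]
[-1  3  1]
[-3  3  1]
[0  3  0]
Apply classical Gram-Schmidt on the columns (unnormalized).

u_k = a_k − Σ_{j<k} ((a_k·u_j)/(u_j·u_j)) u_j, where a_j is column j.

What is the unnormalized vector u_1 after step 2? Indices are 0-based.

Step 1: u_0 = a_0 = (2, -1, -3, 0).
Step 2: u_1 = a_1 − (-4/7)·u_0 = (22/7, 17/7, 9/7, 3).

u_1 = (22/7, 17/7, 9/7, 3)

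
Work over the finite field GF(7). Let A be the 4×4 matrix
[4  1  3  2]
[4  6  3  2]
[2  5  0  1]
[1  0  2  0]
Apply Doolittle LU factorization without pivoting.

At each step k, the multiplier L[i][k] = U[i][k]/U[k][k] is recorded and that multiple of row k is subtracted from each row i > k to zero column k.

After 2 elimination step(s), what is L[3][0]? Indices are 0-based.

L[3][0] = 2

Step 1: pivot at (0,0) is 4.
  row1 ← row1 − (1)·row0  ⇒  L[1][0]=1, U row1=(0, 5, 0, 0)
  row2 ← row2 − (4)·row0  ⇒  L[2][0]=4, U row2=(0, 1, 2, 0)
  row3 ← row3 − (2)·row0  ⇒  L[3][0]=2, U row3=(0, 5, 3, 3)
Step 2: pivot at (1,1) is 5.
  row2 ← row2 − (3)·row1  ⇒  L[2][1]=3, U row2=(0, 0, 2, 0)
  row3 ← row3 − (1)·row1  ⇒  L[3][1]=1, U row3=(0, 0, 3, 3)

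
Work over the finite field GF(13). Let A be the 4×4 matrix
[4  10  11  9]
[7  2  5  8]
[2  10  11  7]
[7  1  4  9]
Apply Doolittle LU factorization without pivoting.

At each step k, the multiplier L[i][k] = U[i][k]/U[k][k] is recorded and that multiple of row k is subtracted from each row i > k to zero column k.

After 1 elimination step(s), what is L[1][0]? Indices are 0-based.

L[1][0] = 5

Step 1: pivot at (0,0) is 4.
  row1 ← row1 − (5)·row0  ⇒  L[1][0]=5, U row1=(0, 4, 2, 2)
  row2 ← row2 − (7)·row0  ⇒  L[2][0]=7, U row2=(0, 5, 12, 9)
  row3 ← row3 − (5)·row0  ⇒  L[3][0]=5, U row3=(0, 3, 1, 3)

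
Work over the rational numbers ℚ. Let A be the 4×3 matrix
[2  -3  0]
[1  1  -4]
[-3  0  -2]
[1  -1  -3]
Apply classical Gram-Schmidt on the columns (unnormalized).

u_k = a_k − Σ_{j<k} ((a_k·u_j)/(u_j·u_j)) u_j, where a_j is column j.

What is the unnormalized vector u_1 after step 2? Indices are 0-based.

u_1 = (-11/5, 7/5, -6/5, -3/5)

Step 1: u_0 = a_0 = (2, 1, -3, 1).
Step 2: u_1 = a_1 − (-2/5)·u_0 = (-11/5, 7/5, -6/5, -3/5).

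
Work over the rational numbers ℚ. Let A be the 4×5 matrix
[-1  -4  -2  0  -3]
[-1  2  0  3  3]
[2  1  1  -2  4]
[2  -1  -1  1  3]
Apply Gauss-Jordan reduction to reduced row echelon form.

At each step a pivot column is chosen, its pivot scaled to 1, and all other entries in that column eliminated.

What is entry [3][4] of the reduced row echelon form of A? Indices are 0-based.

M[3][4] = -9

pivot(0,0)=-1: scale R0 → (1, 4, 2, 0, 3)
  clear (1,0): R1 −= (-1)R0 → (0, 6, 2, 3, 6)
  clear (2,0): R2 −= (2)R0 → (0, -7, -3, -2, -2)
  clear (3,0): R3 −= (2)R0 → (0, -9, -5, 1, -3)
pivot(1,1)=6: scale R1 → (0, 1, 1/3, 1/2, 1)
  clear (0,1): R0 −= (4)R1 → (1, 0, 2/3, -2, -1)
  clear (2,1): R2 −= (-7)R1 → (0, 0, -2/3, 3/2, 5)
  clear (3,1): R3 −= (-9)R1 → (0, 0, -2, 11/2, 6)
pivot(2,2)=-2/3: scale R2 → (0, 0, 1, -9/4, -15/2)
  clear (0,2): R0 −= (2/3)R2 → (1, 0, 0, -1/2, 4)
  clear (1,2): R1 −= (1/3)R2 → (0, 1, 0, 5/4, 7/2)
  clear (3,2): R3 −= (-2)R2 → (0, 0, 0, 1, -9)
pivot(3,3)=1: scale R3 → (0, 0, 0, 1, -9)
  clear (0,3): R0 −= (-1/2)R3 → (1, 0, 0, 0, -1/2)
  clear (1,3): R1 −= (5/4)R3 → (0, 1, 0, 0, 59/4)
  clear (2,3): R2 −= (-9/4)R3 → (0, 0, 1, 0, -111/4)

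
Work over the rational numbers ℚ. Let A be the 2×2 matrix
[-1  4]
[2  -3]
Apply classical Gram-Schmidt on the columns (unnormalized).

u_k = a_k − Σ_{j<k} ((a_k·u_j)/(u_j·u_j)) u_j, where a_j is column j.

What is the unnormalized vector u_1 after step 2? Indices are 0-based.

Step 1: u_0 = a_0 = (-1, 2).
Step 2: u_1 = a_1 − (-2)·u_0 = (2, 1).

u_1 = (2, 1)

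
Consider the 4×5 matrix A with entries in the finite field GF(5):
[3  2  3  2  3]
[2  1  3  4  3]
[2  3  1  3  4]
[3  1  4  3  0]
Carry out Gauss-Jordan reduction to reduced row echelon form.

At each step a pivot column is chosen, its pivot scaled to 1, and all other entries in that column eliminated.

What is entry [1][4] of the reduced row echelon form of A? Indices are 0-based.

M[1][4] = 1

[1] R0 /= 3  ⇒  (1, 4, 1, 4, 1)
     R1 -= 2·R0  ⇒  (0, 3, 1, 1, 1)
     R2 -= 2·R0  ⇒  (0, 0, 4, 0, 2)
     R3 -= 3·R0  ⇒  (0, 4, 1, 1, 2)
[2] R1 /= 3  ⇒  (0, 1, 2, 2, 2)
     R0 -= 4·R1  ⇒  (1, 0, 3, 1, 3)
     R3 -= 4·R1  ⇒  (0, 0, 3, 3, 4)
[3] R2 /= 4  ⇒  (0, 0, 1, 0, 3)
     R0 -= 3·R2  ⇒  (1, 0, 0, 1, 4)
     R1 -= 2·R2  ⇒  (0, 1, 0, 2, 1)
     R3 -= 3·R2  ⇒  (0, 0, 0, 3, 0)
[4] R3 /= 3  ⇒  (0, 0, 0, 1, 0)
     R0 -= 1·R3  ⇒  (1, 0, 0, 0, 4)
     R1 -= 2·R3  ⇒  (0, 1, 0, 0, 1)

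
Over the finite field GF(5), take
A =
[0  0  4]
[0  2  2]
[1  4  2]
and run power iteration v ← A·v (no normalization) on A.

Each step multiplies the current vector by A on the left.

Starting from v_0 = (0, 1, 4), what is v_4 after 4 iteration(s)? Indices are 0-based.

v_0 = (0, 1, 4).
v_1 = A·v_0 = (1, 0, 2).
v_2 = A·v_1 = (3, 4, 0).
v_3 = A·v_2 = (0, 3, 4).
v_4 = A·v_3 = (1, 4, 0).

v_4 = (1, 4, 0)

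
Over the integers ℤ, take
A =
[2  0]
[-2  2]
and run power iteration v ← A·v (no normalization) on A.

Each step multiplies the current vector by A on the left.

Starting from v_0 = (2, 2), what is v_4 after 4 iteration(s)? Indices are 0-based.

v_0 = (2, 2).
v_1 = A·v_0 = (4, 0).
v_2 = A·v_1 = (8, -8).
v_3 = A·v_2 = (16, -32).
v_4 = A·v_3 = (32, -96).

v_4 = (32, -96)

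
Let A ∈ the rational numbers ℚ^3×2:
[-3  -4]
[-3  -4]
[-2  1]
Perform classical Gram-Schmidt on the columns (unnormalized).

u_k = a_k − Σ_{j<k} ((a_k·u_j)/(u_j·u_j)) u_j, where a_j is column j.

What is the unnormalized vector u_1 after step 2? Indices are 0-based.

Step 1: u_0 = a_0 = (-3, -3, -2).
Step 2: u_1 = a_1 − (1)·u_0 = (-1, -1, 3).

u_1 = (-1, -1, 3)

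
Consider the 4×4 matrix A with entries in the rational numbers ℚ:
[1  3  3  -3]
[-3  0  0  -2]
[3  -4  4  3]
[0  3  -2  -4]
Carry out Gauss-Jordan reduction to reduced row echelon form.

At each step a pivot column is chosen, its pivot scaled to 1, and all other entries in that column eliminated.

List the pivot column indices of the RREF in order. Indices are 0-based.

pivot columns: 0, 1, 2, 3

pivot(0,0)=1: scale R0 → (1, 3, 3, -3)
  clear (1,0): R1 −= (-3)R0 → (0, 9, 9, -11)
  clear (2,0): R2 −= (3)R0 → (0, -13, -5, 12)
pivot(1,1)=9: scale R1 → (0, 1, 1, -11/9)
  clear (0,1): R0 −= (3)R1 → (1, 0, 0, 2/3)
  clear (2,1): R2 −= (-13)R1 → (0, 0, 8, -35/9)
  clear (3,1): R3 −= (3)R1 → (0, 0, -5, -1/3)
pivot(2,2)=8: scale R2 → (0, 0, 1, -35/72)
  clear (1,2): R1 −= (1)R2 → (0, 1, 0, -53/72)
  clear (3,2): R3 −= (-5)R2 → (0, 0, 0, -199/72)
pivot(3,3)=-199/72: scale R3 → (0, 0, 0, 1)
  clear (0,3): R0 −= (2/3)R3 → (1, 0, 0, 0)
  clear (1,3): R1 −= (-53/72)R3 → (0, 1, 0, 0)
  clear (2,3): R2 −= (-35/72)R3 → (0, 0, 1, 0)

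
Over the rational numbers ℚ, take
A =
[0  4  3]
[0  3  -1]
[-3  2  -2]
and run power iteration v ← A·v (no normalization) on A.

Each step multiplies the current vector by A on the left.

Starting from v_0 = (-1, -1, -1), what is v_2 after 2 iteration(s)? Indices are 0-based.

v_2 = (1, -9, 11)

v_0 = (-1, -1, -1).
v_1 = A·v_0 = (-7, -2, 3).
v_2 = A·v_1 = (1, -9, 11).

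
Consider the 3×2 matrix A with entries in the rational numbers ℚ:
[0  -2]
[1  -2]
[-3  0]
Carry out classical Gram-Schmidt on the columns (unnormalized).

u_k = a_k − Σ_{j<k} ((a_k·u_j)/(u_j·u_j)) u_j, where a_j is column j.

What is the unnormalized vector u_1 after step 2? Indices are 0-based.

u_1 = (-2, -9/5, -3/5)

Step 1: u_0 = a_0 = (0, 1, -3).
Step 2: u_1 = a_1 − (-1/5)·u_0 = (-2, -9/5, -3/5).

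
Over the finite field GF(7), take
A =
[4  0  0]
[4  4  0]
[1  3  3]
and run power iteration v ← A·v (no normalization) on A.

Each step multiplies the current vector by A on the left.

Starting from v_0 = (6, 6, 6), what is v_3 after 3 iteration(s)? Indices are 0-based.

v_3 = (6, 3, 1)

v_0 = (6, 6, 6).
v_1 = A·v_0 = (3, 6, 0).
v_2 = A·v_1 = (5, 1, 0).
v_3 = A·v_2 = (6, 3, 1).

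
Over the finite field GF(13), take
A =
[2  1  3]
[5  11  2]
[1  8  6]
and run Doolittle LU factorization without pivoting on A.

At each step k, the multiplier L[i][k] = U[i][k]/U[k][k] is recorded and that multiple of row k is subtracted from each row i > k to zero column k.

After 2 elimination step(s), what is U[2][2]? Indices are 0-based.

U[2][2] = 4

[col 0] pivot 2
  R1 -= 9*R0 → (0, 2, 1)  (L[1][0] := 9)
  R2 -= 7*R0 → (0, 1, 11)  (L[2][0] := 7)
[col 1] pivot 2
  R2 -= 7*R1 → (0, 0, 4)  (L[2][1] := 7)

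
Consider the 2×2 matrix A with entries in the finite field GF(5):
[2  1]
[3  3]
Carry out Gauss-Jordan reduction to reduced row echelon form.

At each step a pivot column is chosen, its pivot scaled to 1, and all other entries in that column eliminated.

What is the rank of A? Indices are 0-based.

rank = 2

[1] R0 /= 2  ⇒  (1, 3)
     R1 -= 3·R0  ⇒  (0, 4)
[2] R1 /= 4  ⇒  (0, 1)
     R0 -= 3·R1  ⇒  (1, 0)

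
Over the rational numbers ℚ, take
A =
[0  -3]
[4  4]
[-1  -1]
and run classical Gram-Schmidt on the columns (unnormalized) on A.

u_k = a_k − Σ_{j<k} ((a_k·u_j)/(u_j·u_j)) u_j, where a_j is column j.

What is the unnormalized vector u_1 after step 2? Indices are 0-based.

Step 1: u_0 = a_0 = (0, 4, -1).
Step 2: u_1 = a_1 − (1)·u_0 = (-3, 0, 0).

u_1 = (-3, 0, 0)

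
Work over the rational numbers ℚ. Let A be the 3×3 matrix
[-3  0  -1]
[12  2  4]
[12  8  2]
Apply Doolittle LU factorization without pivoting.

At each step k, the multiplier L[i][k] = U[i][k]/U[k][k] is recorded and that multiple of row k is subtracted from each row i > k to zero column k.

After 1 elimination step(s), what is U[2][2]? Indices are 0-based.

U[2][2] = -2

[col 0] pivot -3
  R1 -= -4*R0 → (0, 2, 0)  (L[1][0] := -4)
  R2 -= -4*R0 → (0, 8, -2)  (L[2][0] := -4)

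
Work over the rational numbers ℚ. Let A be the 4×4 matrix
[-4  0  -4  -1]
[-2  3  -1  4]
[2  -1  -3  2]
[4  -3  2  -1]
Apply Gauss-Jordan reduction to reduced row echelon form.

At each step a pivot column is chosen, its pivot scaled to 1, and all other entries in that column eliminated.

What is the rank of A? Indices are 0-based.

pivot(0,0)=-4: scale R0 → (1, 0, 1, 1/4)
  clear (1,0): R1 −= (-2)R0 → (0, 3, 1, 9/2)
  clear (2,0): R2 −= (2)R0 → (0, -1, -5, 3/2)
  clear (3,0): R3 −= (4)R0 → (0, -3, -2, -2)
pivot(1,1)=3: scale R1 → (0, 1, 1/3, 3/2)
  clear (2,1): R2 −= (-1)R1 → (0, 0, -14/3, 3)
  clear (3,1): R3 −= (-3)R1 → (0, 0, -1, 5/2)
pivot(2,2)=-14/3: scale R2 → (0, 0, 1, -9/14)
  clear (0,2): R0 −= (1)R2 → (1, 0, 0, 25/28)
  clear (1,2): R1 −= (1/3)R2 → (0, 1, 0, 12/7)
  clear (3,2): R3 −= (-1)R2 → (0, 0, 0, 13/7)
pivot(3,3)=13/7: scale R3 → (0, 0, 0, 1)
  clear (0,3): R0 −= (25/28)R3 → (1, 0, 0, 0)
  clear (1,3): R1 −= (12/7)R3 → (0, 1, 0, 0)
  clear (2,3): R2 −= (-9/14)R3 → (0, 0, 1, 0)

rank = 4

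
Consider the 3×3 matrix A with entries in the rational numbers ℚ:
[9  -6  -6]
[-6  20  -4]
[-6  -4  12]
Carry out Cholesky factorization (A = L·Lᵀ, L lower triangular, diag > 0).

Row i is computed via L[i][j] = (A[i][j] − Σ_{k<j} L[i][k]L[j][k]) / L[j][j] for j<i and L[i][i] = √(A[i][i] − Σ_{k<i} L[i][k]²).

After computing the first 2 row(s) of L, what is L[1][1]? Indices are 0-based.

L[1][1] = 4

Step 1: L[0][0] = √(9) = 3.
  L[1][0] = (-6) / L[0][0] = -2.
Step 2: L[1][1] = √(16) = 4.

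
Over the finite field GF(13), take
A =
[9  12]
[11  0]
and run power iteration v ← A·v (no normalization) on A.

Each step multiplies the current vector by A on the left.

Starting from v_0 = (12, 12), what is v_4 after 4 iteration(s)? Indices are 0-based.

v_0 = (12, 12).
v_1 = A·v_0 = (5, 2).
v_2 = A·v_1 = (4, 3).
v_3 = A·v_2 = (7, 5).
v_4 = A·v_3 = (6, 12).

v_4 = (6, 12)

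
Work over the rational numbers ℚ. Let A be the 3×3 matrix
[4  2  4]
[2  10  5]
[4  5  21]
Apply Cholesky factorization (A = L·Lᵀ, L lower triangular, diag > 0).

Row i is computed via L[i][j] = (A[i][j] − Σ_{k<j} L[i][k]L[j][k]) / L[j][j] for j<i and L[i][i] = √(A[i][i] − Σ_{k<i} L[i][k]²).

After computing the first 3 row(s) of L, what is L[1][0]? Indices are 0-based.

L[1][0] = 1

Step 1: L[0][0] = √(4) = 2.
  L[1][0] = (2) / L[0][0] = 1.
Step 2: L[1][1] = √(9) = 3.
  L[2][0] = (4) / L[0][0] = 2.
  L[2][1] = (3) / L[1][1] = 1.
Step 3: L[2][2] = √(16) = 4.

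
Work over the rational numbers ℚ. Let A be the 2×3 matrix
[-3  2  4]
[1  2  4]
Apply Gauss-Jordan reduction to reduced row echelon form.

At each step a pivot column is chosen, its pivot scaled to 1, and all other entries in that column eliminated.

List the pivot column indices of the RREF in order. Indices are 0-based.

[1] R0 /= -3  ⇒  (1, -2/3, -4/3)
     R1 -= 1·R0  ⇒  (0, 8/3, 16/3)
[2] R1 /= 8/3  ⇒  (0, 1, 2)
     R0 -= -2/3·R1  ⇒  (1, 0, 0)

pivot columns: 0, 1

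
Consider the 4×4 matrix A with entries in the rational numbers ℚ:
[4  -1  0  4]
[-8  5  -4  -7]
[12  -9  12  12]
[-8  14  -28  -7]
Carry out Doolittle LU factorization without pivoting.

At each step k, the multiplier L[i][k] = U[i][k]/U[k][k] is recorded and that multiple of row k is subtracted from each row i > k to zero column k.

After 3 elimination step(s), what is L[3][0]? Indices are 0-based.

Step 1: pivot at (0,0) is 4.
  row1 ← row1 − (-2)·row0  ⇒  L[1][0]=-2, U row1=(0, 3, -4, 1)
  row2 ← row2 − (3)·row0  ⇒  L[2][0]=3, U row2=(0, -6, 12, 0)
  row3 ← row3 − (-2)·row0  ⇒  L[3][0]=-2, U row3=(0, 12, -28, 1)
Step 2: pivot at (1,1) is 3.
  row2 ← row2 − (-2)·row1  ⇒  L[2][1]=-2, U row2=(0, 0, 4, 2)
  row3 ← row3 − (4)·row1  ⇒  L[3][1]=4, U row3=(0, 0, -12, -3)
Step 3: pivot at (2,2) is 4.
  row3 ← row3 − (-3)·row2  ⇒  L[3][2]=-3, U row3=(0, 0, 0, 3)

L[3][0] = -2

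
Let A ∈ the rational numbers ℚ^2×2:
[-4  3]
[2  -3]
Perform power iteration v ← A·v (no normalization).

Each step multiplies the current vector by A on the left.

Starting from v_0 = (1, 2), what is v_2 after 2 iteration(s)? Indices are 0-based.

v_2 = (-20, 16)

v_0 = (1, 2).
v_1 = A·v_0 = (2, -4).
v_2 = A·v_1 = (-20, 16).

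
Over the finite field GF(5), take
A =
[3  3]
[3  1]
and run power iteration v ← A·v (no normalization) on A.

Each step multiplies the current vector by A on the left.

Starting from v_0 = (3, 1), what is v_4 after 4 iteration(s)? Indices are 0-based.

v_4 = (0, 2)

v_0 = (3, 1).
v_1 = A·v_0 = (2, 0).
v_2 = A·v_1 = (1, 1).
v_3 = A·v_2 = (1, 4).
v_4 = A·v_3 = (0, 2).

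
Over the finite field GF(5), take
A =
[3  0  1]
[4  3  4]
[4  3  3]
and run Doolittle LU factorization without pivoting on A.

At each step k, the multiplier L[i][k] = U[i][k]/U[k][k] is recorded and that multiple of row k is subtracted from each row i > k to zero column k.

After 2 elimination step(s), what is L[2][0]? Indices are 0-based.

L[2][0] = 3

k=0: U[0][0]=3
  eliminate (1,0): mult=3, new row 1: (0, 3, 1); set L[1][0]=3
  eliminate (2,0): mult=3, new row 2: (0, 3, 0); set L[2][0]=3
k=1: U[1][1]=3
  eliminate (2,1): mult=1, new row 2: (0, 0, 4); set L[2][1]=1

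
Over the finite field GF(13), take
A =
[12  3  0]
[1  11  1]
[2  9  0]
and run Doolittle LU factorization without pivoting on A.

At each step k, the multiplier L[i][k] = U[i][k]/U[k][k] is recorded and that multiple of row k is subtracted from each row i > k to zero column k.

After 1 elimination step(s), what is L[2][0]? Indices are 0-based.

L[2][0] = 11

Step 1: pivot at (0,0) is 12.
  row1 ← row1 − (12)·row0  ⇒  L[1][0]=12, U row1=(0, 1, 1)
  row2 ← row2 − (11)·row0  ⇒  L[2][0]=11, U row2=(0, 2, 0)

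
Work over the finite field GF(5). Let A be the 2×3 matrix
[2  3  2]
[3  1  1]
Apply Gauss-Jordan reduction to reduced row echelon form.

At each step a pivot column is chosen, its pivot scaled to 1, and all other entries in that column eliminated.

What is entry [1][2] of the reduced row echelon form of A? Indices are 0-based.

M[1][2] = 2

[1] R0 /= 2  ⇒  (1, 4, 1)
     R1 -= 3·R0  ⇒  (0, 4, 3)
[2] R1 /= 4  ⇒  (0, 1, 2)
     R0 -= 4·R1  ⇒  (1, 0, 3)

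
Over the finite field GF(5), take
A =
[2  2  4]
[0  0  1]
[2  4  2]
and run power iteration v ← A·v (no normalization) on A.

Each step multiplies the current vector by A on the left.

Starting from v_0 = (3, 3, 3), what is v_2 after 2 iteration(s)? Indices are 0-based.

v_0 = (3, 3, 3).
v_1 = A·v_0 = (4, 3, 4).
v_2 = A·v_1 = (0, 4, 3).

v_2 = (0, 4, 3)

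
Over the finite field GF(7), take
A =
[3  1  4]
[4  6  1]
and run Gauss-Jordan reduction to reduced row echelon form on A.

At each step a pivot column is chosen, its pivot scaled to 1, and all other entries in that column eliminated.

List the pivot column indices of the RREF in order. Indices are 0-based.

pivot columns: 0, 2

pivot(0,0)=3: scale R0 → (1, 5, 6)
  clear (1,0): R1 −= (4)R0 → (0, 0, 5)
col 1: no nonzero at/below row 1; advance.
pivot(1,2)=5: scale R1 → (0, 0, 1)
  clear (0,2): R0 −= (6)R1 → (1, 5, 0)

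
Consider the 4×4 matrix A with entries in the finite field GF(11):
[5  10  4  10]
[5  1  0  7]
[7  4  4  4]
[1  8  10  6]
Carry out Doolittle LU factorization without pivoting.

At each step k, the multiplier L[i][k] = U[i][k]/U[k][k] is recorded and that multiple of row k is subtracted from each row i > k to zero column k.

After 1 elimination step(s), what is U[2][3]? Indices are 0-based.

U[2][3] = 1

Step 1: pivot at (0,0) is 5.
  row1 ← row1 − (1)·row0  ⇒  L[1][0]=1, U row1=(0, 2, 7, 8)
  row2 ← row2 − (8)·row0  ⇒  L[2][0]=8, U row2=(0, 1, 5, 1)
  row3 ← row3 − (9)·row0  ⇒  L[3][0]=9, U row3=(0, 6, 7, 4)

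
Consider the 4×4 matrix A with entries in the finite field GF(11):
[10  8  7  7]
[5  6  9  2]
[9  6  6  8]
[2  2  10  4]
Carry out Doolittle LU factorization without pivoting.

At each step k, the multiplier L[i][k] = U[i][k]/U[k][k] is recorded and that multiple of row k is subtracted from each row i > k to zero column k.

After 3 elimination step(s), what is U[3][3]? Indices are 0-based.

k=0: U[0][0]=10
  eliminate (1,0): mult=6, new row 1: (0, 2, 0, 4); set L[1][0]=6
  eliminate (2,0): mult=2, new row 2: (0, 1, 3, 5); set L[2][0]=2
  eliminate (3,0): mult=9, new row 3: (0, 7, 2, 7); set L[3][0]=9
k=1: U[1][1]=2
  eliminate (2,1): mult=6, new row 2: (0, 0, 3, 3); set L[2][1]=6
  eliminate (3,1): mult=9, new row 3: (0, 0, 2, 4); set L[3][1]=9
k=2: U[2][2]=3
  eliminate (3,2): mult=8, new row 3: (0, 0, 0, 2); set L[3][2]=8

U[3][3] = 2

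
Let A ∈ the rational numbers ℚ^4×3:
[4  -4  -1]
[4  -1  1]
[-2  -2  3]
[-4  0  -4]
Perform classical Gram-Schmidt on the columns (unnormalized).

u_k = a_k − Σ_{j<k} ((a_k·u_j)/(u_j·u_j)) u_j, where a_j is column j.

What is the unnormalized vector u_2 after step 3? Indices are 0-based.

Step 1: u_0 = a_0 = (4, 4, -2, -4).
Step 2: u_1 = a_1 − (-4/13)·u_0 = (-36/13, 3/13, -34/13, -16/13).
Step 3: u_2 = a_2 − (5/26)·u_0 − (1/209)·u_1 = (-367/209, 48/209, 710/209, -674/209).

u_2 = (-367/209, 48/209, 710/209, -674/209)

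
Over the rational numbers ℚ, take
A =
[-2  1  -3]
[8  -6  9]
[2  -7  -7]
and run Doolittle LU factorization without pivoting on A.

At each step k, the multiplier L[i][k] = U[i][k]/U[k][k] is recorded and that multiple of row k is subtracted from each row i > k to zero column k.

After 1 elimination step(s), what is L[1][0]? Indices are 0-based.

L[1][0] = -4

[col 0] pivot -2
  R1 -= -4*R0 → (0, -2, -3)  (L[1][0] := -4)
  R2 -= -1*R0 → (0, -6, -10)  (L[2][0] := -1)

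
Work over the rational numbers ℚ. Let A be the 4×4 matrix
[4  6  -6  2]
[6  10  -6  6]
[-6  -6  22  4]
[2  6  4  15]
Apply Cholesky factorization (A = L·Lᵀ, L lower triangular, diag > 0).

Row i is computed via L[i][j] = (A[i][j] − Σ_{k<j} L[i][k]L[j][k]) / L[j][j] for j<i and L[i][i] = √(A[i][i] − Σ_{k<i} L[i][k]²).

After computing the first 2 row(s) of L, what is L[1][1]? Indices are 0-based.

L[1][1] = 1

Step 1: L[0][0] = √(4) = 2.
  L[1][0] = (6) / L[0][0] = 3.
Step 2: L[1][1] = √(1) = 1.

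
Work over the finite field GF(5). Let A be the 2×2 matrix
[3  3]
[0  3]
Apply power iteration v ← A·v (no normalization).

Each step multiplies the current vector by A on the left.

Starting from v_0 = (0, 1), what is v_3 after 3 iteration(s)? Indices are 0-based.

v_3 = (1, 2)

v_0 = (0, 1).
v_1 = A·v_0 = (3, 3).
v_2 = A·v_1 = (3, 4).
v_3 = A·v_2 = (1, 2).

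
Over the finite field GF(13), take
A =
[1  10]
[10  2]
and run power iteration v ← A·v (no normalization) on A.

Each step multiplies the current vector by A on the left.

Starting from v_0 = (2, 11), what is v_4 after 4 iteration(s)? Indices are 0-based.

v_4 = (9, 9)

v_0 = (2, 11).
v_1 = A·v_0 = (8, 3).
v_2 = A·v_1 = (12, 8).
v_3 = A·v_2 = (1, 6).
v_4 = A·v_3 = (9, 9).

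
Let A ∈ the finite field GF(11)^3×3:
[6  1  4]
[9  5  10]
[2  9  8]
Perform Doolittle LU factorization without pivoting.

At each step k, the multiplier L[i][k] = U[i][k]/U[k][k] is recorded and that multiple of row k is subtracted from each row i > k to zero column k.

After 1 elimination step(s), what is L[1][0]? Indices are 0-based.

L[1][0] = 7

Step 1: pivot at (0,0) is 6.
  row1 ← row1 − (7)·row0  ⇒  L[1][0]=7, U row1=(0, 9, 4)
  row2 ← row2 − (4)·row0  ⇒  L[2][0]=4, U row2=(0, 5, 3)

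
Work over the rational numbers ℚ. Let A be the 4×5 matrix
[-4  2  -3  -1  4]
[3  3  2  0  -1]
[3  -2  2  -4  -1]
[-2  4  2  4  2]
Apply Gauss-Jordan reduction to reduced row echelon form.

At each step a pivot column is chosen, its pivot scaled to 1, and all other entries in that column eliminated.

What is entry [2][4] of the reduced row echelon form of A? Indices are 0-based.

pivot(0,0)=-4: scale R0 → (1, -1/2, 3/4, 1/4, -1)
  clear (1,0): R1 −= (3)R0 → (0, 9/2, -1/4, -3/4, 2)
  clear (2,0): R2 −= (3)R0 → (0, -1/2, -1/4, -19/4, 2)
  clear (3,0): R3 −= (-2)R0 → (0, 3, 7/2, 9/2, 0)
pivot(1,1)=9/2: scale R1 → (0, 1, -1/18, -1/6, 4/9)
  clear (0,1): R0 −= (-1/2)R1 → (1, 0, 13/18, 1/6, -7/9)
  clear (2,1): R2 −= (-1/2)R1 → (0, 0, -5/18, -29/6, 20/9)
  clear (3,1): R3 −= (3)R1 → (0, 0, 11/3, 5, -4/3)
pivot(2,2)=-5/18: scale R2 → (0, 0, 1, 87/5, -8)
  clear (0,2): R0 −= (13/18)R2 → (1, 0, 0, -62/5, 5)
  clear (1,2): R1 −= (-1/18)R2 → (0, 1, 0, 4/5, 0)
  clear (3,2): R3 −= (11/3)R2 → (0, 0, 0, -294/5, 28)
pivot(3,3)=-294/5: scale R3 → (0, 0, 0, 1, -10/21)
  clear (0,3): R0 −= (-62/5)R3 → (1, 0, 0, 0, -19/21)
  clear (1,3): R1 −= (4/5)R3 → (0, 1, 0, 0, 8/21)
  clear (2,3): R2 −= (87/5)R3 → (0, 0, 1, 0, 2/7)

M[2][4] = 2/7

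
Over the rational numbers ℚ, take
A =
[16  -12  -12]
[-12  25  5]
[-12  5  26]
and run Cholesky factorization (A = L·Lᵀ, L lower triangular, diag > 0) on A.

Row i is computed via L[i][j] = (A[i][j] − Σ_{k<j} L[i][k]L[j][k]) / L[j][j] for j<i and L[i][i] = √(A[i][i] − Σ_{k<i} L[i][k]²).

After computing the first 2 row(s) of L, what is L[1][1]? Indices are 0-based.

L[1][1] = 4

Step 1: L[0][0] = √(16) = 4.
  L[1][0] = (-12) / L[0][0] = -3.
Step 2: L[1][1] = √(16) = 4.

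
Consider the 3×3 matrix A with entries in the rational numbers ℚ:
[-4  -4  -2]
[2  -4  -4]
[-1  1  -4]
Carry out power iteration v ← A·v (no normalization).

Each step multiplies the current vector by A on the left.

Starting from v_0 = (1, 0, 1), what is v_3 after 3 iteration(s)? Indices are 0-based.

v_0 = (1, 0, 1).
v_1 = A·v_0 = (-6, -2, -5).
v_2 = A·v_1 = (42, 16, 24).
v_3 = A·v_2 = (-280, -76, -122).

v_3 = (-280, -76, -122)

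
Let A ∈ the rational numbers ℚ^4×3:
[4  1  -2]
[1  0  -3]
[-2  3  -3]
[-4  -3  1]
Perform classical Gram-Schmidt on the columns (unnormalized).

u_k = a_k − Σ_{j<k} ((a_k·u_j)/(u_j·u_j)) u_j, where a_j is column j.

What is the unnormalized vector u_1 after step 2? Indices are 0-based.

u_1 = (-3/37, -10/37, 131/37, -71/37)

Step 1: u_0 = a_0 = (4, 1, -2, -4).
Step 2: u_1 = a_1 − (10/37)·u_0 = (-3/37, -10/37, 131/37, -71/37).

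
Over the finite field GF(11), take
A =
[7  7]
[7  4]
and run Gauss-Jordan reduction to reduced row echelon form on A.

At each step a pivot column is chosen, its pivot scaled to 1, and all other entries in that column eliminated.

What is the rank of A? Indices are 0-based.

pivot(0,0)=7: scale R0 → (1, 1)
  clear (1,0): R1 −= (7)R0 → (0, 8)
pivot(1,1)=8: scale R1 → (0, 1)
  clear (0,1): R0 −= (1)R1 → (1, 0)

rank = 2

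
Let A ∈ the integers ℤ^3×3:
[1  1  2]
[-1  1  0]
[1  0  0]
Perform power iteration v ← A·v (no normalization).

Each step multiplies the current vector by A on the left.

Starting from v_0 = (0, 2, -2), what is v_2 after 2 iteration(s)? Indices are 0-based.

v_2 = (0, 4, -2)

v_0 = (0, 2, -2).
v_1 = A·v_0 = (-2, 2, 0).
v_2 = A·v_1 = (0, 4, -2).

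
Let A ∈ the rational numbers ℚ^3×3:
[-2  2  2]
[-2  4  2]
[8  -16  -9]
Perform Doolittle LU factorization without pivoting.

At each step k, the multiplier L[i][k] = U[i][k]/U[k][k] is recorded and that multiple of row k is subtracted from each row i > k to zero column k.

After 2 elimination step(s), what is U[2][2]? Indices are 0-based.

[col 0] pivot -2
  R1 -= 1*R0 → (0, 2, 0)  (L[1][0] := 1)
  R2 -= -4*R0 → (0, -8, -1)  (L[2][0] := -4)
[col 1] pivot 2
  R2 -= -4*R1 → (0, 0, -1)  (L[2][1] := -4)

U[2][2] = -1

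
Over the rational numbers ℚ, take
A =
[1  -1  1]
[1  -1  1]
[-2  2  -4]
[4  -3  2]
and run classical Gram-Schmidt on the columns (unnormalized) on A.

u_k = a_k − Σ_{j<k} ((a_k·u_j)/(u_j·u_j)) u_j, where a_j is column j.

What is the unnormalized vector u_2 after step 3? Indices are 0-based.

u_2 = (-2/3, -2/3, -2/3, 0)

Step 1: u_0 = a_0 = (1, 1, -2, 4).
Step 2: u_1 = a_1 − (-9/11)·u_0 = (-2/11, -2/11, 4/11, 3/11).
Step 3: u_2 = a_2 − (9/11)·u_0 − (-14/3)·u_1 = (-2/3, -2/3, -2/3, 0).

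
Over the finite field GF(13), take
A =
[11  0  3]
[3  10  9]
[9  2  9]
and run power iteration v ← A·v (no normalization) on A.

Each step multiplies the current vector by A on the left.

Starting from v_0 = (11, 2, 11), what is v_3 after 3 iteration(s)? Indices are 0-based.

v_0 = (11, 2, 11).
v_1 = A·v_0 = (11, 9, 7).
v_2 = A·v_1 = (12, 4, 11).
v_3 = A·v_2 = (9, 6, 7).

v_3 = (9, 6, 7)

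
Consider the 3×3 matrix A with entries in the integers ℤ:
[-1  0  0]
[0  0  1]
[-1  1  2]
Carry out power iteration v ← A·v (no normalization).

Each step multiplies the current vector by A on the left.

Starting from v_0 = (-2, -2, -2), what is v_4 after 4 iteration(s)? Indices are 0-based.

v_0 = (-2, -2, -2).
v_1 = A·v_0 = (2, -2, -4).
v_2 = A·v_1 = (-2, -4, -12).
v_3 = A·v_2 = (2, -12, -26).
v_4 = A·v_3 = (-2, -26, -66).

v_4 = (-2, -26, -66)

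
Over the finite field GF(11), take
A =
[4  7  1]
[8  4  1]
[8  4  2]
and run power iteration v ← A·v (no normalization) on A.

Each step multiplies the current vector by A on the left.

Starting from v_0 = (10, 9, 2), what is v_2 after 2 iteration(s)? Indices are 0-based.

v_0 = (10, 9, 2).
v_1 = A·v_0 = (6, 8, 10).
v_2 = A·v_1 = (2, 2, 1).

v_2 = (2, 2, 1)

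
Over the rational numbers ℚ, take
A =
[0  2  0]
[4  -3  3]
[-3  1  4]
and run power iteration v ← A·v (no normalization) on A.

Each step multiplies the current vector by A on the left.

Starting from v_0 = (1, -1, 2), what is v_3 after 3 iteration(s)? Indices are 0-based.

v_3 = (-70, 314, 27)

v_0 = (1, -1, 2).
v_1 = A·v_0 = (-2, 13, 4).
v_2 = A·v_1 = (26, -35, 35).
v_3 = A·v_2 = (-70, 314, 27).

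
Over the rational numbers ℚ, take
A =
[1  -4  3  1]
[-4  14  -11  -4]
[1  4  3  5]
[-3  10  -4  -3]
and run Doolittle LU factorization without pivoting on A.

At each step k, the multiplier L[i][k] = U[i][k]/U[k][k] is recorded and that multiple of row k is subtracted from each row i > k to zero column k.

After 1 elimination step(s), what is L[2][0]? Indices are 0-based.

L[2][0] = 1

Step 1: pivot at (0,0) is 1.
  row1 ← row1 − (-4)·row0  ⇒  L[1][0]=-4, U row1=(0, -2, 1, 0)
  row2 ← row2 − (1)·row0  ⇒  L[2][0]=1, U row2=(0, 8, 0, 4)
  row3 ← row3 − (-3)·row0  ⇒  L[3][0]=-3, U row3=(0, -2, 5, 0)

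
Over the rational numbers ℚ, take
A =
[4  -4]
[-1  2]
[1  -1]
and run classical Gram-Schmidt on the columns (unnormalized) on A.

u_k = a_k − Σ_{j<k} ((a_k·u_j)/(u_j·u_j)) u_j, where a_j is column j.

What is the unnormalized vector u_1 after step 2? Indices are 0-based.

Step 1: u_0 = a_0 = (4, -1, 1).
Step 2: u_1 = a_1 − (-19/18)·u_0 = (2/9, 17/18, 1/18).

u_1 = (2/9, 17/18, 1/18)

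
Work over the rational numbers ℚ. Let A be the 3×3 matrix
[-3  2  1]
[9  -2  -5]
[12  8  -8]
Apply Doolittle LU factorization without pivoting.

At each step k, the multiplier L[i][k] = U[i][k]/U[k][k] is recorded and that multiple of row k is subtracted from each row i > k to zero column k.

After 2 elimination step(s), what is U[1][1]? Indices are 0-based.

U[1][1] = 4

Step 1: pivot at (0,0) is -3.
  row1 ← row1 − (-3)·row0  ⇒  L[1][0]=-3, U row1=(0, 4, -2)
  row2 ← row2 − (-4)·row0  ⇒  L[2][0]=-4, U row2=(0, 16, -4)
Step 2: pivot at (1,1) is 4.
  row2 ← row2 − (4)·row1  ⇒  L[2][1]=4, U row2=(0, 0, 4)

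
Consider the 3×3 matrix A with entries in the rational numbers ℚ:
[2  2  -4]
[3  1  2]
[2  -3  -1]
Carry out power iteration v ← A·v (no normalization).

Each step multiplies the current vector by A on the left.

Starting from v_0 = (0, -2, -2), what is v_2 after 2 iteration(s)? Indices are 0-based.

v_0 = (0, -2, -2).
v_1 = A·v_0 = (4, -6, 8).
v_2 = A·v_1 = (-36, 22, 18).

v_2 = (-36, 22, 18)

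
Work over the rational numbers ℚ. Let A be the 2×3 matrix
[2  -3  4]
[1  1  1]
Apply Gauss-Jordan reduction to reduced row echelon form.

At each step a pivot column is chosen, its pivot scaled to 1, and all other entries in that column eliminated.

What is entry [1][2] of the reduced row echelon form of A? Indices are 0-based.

M[1][2] = -2/5

pivot(0,0)=2: scale R0 → (1, -3/2, 2)
  clear (1,0): R1 −= (1)R0 → (0, 5/2, -1)
pivot(1,1)=5/2: scale R1 → (0, 1, -2/5)
  clear (0,1): R0 −= (-3/2)R1 → (1, 0, 7/5)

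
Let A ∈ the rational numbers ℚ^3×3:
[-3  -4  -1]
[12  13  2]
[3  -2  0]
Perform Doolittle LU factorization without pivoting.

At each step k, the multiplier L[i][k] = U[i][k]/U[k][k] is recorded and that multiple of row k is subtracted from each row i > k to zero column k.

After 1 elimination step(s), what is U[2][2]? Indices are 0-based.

U[2][2] = -1

Step 1: pivot at (0,0) is -3.
  row1 ← row1 − (-4)·row0  ⇒  L[1][0]=-4, U row1=(0, -3, -2)
  row2 ← row2 − (-1)·row0  ⇒  L[2][0]=-1, U row2=(0, -6, -1)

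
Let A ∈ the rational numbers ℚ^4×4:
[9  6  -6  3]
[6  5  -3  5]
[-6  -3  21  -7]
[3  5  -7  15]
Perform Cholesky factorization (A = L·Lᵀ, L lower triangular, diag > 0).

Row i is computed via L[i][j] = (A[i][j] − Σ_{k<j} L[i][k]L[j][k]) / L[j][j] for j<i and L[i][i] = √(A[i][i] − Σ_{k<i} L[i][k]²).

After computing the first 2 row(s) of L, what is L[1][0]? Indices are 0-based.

Step 1: L[0][0] = √(9) = 3.
  L[1][0] = (6) / L[0][0] = 2.
Step 2: L[1][1] = √(1) = 1.

L[1][0] = 2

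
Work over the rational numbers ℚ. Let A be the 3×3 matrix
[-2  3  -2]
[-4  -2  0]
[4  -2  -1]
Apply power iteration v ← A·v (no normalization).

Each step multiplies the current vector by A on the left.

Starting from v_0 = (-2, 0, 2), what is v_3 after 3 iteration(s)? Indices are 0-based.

v_3 = (-124, -144, 214)

v_0 = (-2, 0, 2).
v_1 = A·v_0 = (0, 8, -10).
v_2 = A·v_1 = (44, -16, -6).
v_3 = A·v_2 = (-124, -144, 214).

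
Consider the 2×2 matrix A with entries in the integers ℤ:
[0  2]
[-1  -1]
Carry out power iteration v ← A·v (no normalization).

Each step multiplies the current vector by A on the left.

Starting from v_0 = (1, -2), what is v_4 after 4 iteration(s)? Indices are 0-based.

v_0 = (1, -2).
v_1 = A·v_0 = (-4, 1).
v_2 = A·v_1 = (2, 3).
v_3 = A·v_2 = (6, -5).
v_4 = A·v_3 = (-10, -1).

v_4 = (-10, -1)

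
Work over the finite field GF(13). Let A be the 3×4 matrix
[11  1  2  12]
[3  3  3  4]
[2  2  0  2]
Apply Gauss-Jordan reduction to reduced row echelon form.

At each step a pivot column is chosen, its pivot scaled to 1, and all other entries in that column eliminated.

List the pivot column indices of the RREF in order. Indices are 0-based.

[1] R0 /= 11  ⇒  (1, 6, 12, 7)
     R1 -= 3·R0  ⇒  (0, 11, 6, 9)
     R2 -= 2·R0  ⇒  (0, 3, 2, 1)
[2] R1 /= 11  ⇒  (0, 1, 10, 2)
     R0 -= 6·R1  ⇒  (1, 0, 4, 8)
     R2 -= 3·R1  ⇒  (0, 0, 11, 8)
[3] R2 /= 11  ⇒  (0, 0, 1, 9)
     R0 -= 4·R2  ⇒  (1, 0, 0, 11)
     R1 -= 10·R2  ⇒  (0, 1, 0, 3)

pivot columns: 0, 1, 2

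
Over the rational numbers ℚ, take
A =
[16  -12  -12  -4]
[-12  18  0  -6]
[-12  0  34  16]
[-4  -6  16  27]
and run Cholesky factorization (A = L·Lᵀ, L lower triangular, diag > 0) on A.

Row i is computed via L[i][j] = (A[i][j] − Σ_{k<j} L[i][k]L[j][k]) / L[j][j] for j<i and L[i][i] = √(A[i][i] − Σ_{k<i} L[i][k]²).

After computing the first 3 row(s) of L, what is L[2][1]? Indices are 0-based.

L[2][1] = -3

Step 1: L[0][0] = √(16) = 4.
  L[1][0] = (-12) / L[0][0] = -3.
Step 2: L[1][1] = √(9) = 3.
  L[2][0] = (-12) / L[0][0] = -3.
  L[2][1] = (-9) / L[1][1] = -3.
Step 3: L[2][2] = √(16) = 4.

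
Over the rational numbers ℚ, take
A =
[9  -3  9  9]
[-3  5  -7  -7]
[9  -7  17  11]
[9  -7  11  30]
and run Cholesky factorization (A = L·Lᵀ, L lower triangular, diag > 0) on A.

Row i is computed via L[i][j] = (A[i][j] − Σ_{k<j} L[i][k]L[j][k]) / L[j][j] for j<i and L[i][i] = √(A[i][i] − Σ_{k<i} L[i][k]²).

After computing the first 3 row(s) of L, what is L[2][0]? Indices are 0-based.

L[2][0] = 3

Step 1: L[0][0] = √(9) = 3.
  L[1][0] = (-3) / L[0][0] = -1.
Step 2: L[1][1] = √(4) = 2.
  L[2][0] = (9) / L[0][0] = 3.
  L[2][1] = (-4) / L[1][1] = -2.
Step 3: L[2][2] = √(4) = 2.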